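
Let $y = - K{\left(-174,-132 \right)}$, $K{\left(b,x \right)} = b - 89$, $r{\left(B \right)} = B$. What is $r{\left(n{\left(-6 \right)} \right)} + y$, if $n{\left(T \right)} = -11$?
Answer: $252$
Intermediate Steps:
$K{\left(b,x \right)} = -89 + b$
$y = 263$ ($y = - (-89 - 174) = \left(-1\right) \left(-263\right) = 263$)
$r{\left(n{\left(-6 \right)} \right)} + y = -11 + 263 = 252$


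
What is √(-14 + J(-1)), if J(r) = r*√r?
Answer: √(-14 - I) ≈ 0.13355 - 3.744*I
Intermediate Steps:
J(r) = r^(3/2)
√(-14 + J(-1)) = √(-14 + (-1)^(3/2)) = √(-14 - I)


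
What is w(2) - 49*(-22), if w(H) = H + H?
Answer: 1082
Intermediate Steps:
w(H) = 2*H
w(2) - 49*(-22) = 2*2 - 49*(-22) = 4 + 1078 = 1082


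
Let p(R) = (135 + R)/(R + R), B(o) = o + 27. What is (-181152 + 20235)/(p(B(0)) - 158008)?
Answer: 160917/158005 ≈ 1.0184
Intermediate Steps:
B(o) = 27 + o
p(R) = (135 + R)/(2*R) (p(R) = (135 + R)/((2*R)) = (135 + R)*(1/(2*R)) = (135 + R)/(2*R))
(-181152 + 20235)/(p(B(0)) - 158008) = (-181152 + 20235)/((135 + (27 + 0))/(2*(27 + 0)) - 158008) = -160917/((½)*(135 + 27)/27 - 158008) = -160917/((½)*(1/27)*162 - 158008) = -160917/(3 - 158008) = -160917/(-158005) = -160917*(-1/158005) = 160917/158005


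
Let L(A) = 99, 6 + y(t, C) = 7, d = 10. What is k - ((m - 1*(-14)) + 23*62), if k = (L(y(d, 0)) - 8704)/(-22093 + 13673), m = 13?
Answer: -2445131/1684 ≈ -1452.0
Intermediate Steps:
y(t, C) = 1 (y(t, C) = -6 + 7 = 1)
k = 1721/1684 (k = (99 - 8704)/(-22093 + 13673) = -8605/(-8420) = -8605*(-1/8420) = 1721/1684 ≈ 1.0220)
k - ((m - 1*(-14)) + 23*62) = 1721/1684 - ((13 - 1*(-14)) + 23*62) = 1721/1684 - ((13 + 14) + 1426) = 1721/1684 - (27 + 1426) = 1721/1684 - 1*1453 = 1721/1684 - 1453 = -2445131/1684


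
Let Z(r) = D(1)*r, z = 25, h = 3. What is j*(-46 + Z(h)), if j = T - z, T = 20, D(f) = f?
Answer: 215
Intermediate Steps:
Z(r) = r (Z(r) = 1*r = r)
j = -5 (j = 20 - 1*25 = 20 - 25 = -5)
j*(-46 + Z(h)) = -5*(-46 + 3) = -5*(-43) = 215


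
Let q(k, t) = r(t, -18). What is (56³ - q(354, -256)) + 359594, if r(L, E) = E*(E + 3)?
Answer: 534940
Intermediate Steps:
r(L, E) = E*(3 + E)
q(k, t) = 270 (q(k, t) = -18*(3 - 18) = -18*(-15) = 270)
(56³ - q(354, -256)) + 359594 = (56³ - 1*270) + 359594 = (175616 - 270) + 359594 = 175346 + 359594 = 534940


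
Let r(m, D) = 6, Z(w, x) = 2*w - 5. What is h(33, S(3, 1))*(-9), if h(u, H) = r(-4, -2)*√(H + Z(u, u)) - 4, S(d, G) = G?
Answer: 36 - 54*√62 ≈ -389.20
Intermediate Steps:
Z(w, x) = -5 + 2*w
h(u, H) = -4 + 6*√(-5 + H + 2*u) (h(u, H) = 6*√(H + (-5 + 2*u)) - 4 = 6*√(-5 + H + 2*u) - 4 = -4 + 6*√(-5 + H + 2*u))
h(33, S(3, 1))*(-9) = (-4 + 6*√(-5 + 1 + 2*33))*(-9) = (-4 + 6*√(-5 + 1 + 66))*(-9) = (-4 + 6*√62)*(-9) = 36 - 54*√62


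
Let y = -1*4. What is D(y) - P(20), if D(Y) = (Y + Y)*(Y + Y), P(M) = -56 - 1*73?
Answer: 193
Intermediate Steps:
P(M) = -129 (P(M) = -56 - 73 = -129)
y = -4
D(Y) = 4*Y² (D(Y) = (2*Y)*(2*Y) = 4*Y²)
D(y) - P(20) = 4*(-4)² - 1*(-129) = 4*16 + 129 = 64 + 129 = 193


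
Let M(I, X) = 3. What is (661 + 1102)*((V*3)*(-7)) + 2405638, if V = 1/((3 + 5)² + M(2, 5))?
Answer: 161140723/67 ≈ 2.4051e+6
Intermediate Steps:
V = 1/67 (V = 1/((3 + 5)² + 3) = 1/(8² + 3) = 1/(64 + 3) = 1/67 ≈ 0.014925)
(661 + 1102)*((V*3)*(-7)) + 2405638 = (661 + 1102)*(((1/67)*3)*(-7)) + 2405638 = 1763*((3/67)*(-7)) + 2405638 = 1763*(-21/67) + 2405638 = -37023/67 + 2405638 = 161140723/67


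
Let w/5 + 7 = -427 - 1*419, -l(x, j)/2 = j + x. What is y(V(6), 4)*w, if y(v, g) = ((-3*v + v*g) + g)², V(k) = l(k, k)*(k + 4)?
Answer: -237543440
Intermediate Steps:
l(x, j) = -2*j - 2*x (l(x, j) = -2*(j + x) = -2*j - 2*x)
V(k) = -4*k*(4 + k) (V(k) = (-2*k - 2*k)*(k + 4) = (-4*k)*(4 + k) = -4*k*(4 + k))
y(v, g) = (g - 3*v + g*v)² (y(v, g) = ((-3*v + g*v) + g)² = (g - 3*v + g*v)²)
w = -4265 (w = -35 + 5*(-427 - 1*419) = -35 + 5*(-427 - 419) = -35 + 5*(-846) = -35 - 4230 = -4265)
y(V(6), 4)*w = (4 - (-12)*6*(4 + 6) + 4*(-4*6*(4 + 6)))²*(-4265) = (4 - (-12)*6*10 + 4*(-4*6*10))²*(-4265) = (4 - 3*(-240) + 4*(-240))²*(-4265) = (4 + 720 - 960)²*(-4265) = (-236)²*(-4265) = 55696*(-4265) = -237543440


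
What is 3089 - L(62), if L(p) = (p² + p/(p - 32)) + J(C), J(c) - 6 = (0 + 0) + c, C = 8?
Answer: -11566/15 ≈ -771.07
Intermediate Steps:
J(c) = 6 + c (J(c) = 6 + ((0 + 0) + c) = 6 + (0 + c) = 6 + c)
L(p) = 14 + p² + p/(-32 + p) (L(p) = (p² + p/(p - 32)) + (6 + 8) = (p² + p/(-32 + p)) + 14 = 14 + p² + p/(-32 + p))
3089 - L(62) = 3089 - (-448 + 62³ - 32*62² + 15*62)/(-32 + 62) = 3089 - (-448 + 238328 - 32*3844 + 930)/30 = 3089 - (-448 + 238328 - 123008 + 930)/30 = 3089 - 115802/30 = 3089 - 1*57901/15 = 3089 - 57901/15 = -11566/15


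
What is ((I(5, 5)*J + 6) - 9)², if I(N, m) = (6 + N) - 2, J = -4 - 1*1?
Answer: 2304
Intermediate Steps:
J = -5 (J = -4 - 1 = -5)
I(N, m) = 4 + N
((I(5, 5)*J + 6) - 9)² = (((4 + 5)*(-5) + 6) - 9)² = ((9*(-5) + 6) - 9)² = ((-45 + 6) - 9)² = (-39 - 9)² = (-48)² = 2304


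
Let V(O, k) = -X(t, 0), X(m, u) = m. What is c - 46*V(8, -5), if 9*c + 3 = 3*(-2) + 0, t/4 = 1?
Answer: 183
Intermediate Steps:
t = 4 (t = 4*1 = 4)
V(O, k) = -4 (V(O, k) = -1*4 = -4)
c = -1 (c = -1/3 + (3*(-2) + 0)/9 = -1/3 + (-6 + 0)/9 = -1/3 + (1/9)*(-6) = -1/3 - 2/3 = -1)
c - 46*V(8, -5) = -1 - 46*(-4) = -1 + 184 = 183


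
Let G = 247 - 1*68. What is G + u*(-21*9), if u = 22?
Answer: -3979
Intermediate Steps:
G = 179 (G = 247 - 68 = 179)
G + u*(-21*9) = 179 + 22*(-21*9) = 179 + 22*(-189) = 179 - 4158 = -3979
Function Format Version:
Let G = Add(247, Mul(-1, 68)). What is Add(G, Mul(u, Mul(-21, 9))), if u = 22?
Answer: -3979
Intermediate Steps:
G = 179 (G = Add(247, -68) = 179)
Add(G, Mul(u, Mul(-21, 9))) = Add(179, Mul(22, Mul(-21, 9))) = Add(179, Mul(22, -189)) = Add(179, -4158) = -3979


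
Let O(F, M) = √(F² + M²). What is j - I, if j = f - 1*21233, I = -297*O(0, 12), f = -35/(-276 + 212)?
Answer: -1130781/64 ≈ -17668.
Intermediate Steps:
f = 35/64 (f = -35/(-64) = -1/64*(-35) = 35/64 ≈ 0.54688)
I = -3564 (I = -297*√(0² + 12²) = -297*√(0 + 144) = -297*√144 = -297*12 = -3564)
j = -1358877/64 (j = 35/64 - 1*21233 = 35/64 - 21233 = -1358877/64 ≈ -21232.)
j - I = -1358877/64 - 1*(-3564) = -1358877/64 + 3564 = -1130781/64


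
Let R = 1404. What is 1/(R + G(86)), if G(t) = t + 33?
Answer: 1/1523 ≈ 0.00065660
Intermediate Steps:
G(t) = 33 + t
1/(R + G(86)) = 1/(1404 + (33 + 86)) = 1/(1404 + 119) = 1/1523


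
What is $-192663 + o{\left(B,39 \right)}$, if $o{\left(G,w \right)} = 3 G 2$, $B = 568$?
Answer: $-189255$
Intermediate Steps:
$o{\left(G,w \right)} = 6 G$
$-192663 + o{\left(B,39 \right)} = -192663 + 6 \cdot 568 = -192663 + 3408 = -189255$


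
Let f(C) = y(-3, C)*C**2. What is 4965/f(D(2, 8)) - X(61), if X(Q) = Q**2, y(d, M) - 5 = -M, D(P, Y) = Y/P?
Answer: -54571/16 ≈ -3410.7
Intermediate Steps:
y(d, M) = 5 - M
f(C) = C**2*(5 - C) (f(C) = (5 - C)*C**2 = C**2*(5 - C))
4965/f(D(2, 8)) - X(61) = 4965/(((8/2)**2*(5 - 8/2))) - 1*61**2 = 4965/(((8*(1/2))**2*(5 - 8/2))) - 1*3721 = 4965/((4**2*(5 - 1*4))) - 3721 = 4965/((16*(5 - 4))) - 3721 = 4965/((16*1)) - 3721 = 4965/16 - 3721 = -54571/16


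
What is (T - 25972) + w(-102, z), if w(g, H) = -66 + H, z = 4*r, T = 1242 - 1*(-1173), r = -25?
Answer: -23723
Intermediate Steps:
T = 2415 (T = 1242 + 1173 = 2415)
z = -100 (z = 4*(-25) = -100)
(T - 25972) + w(-102, z) = (2415 - 25972) + (-66 - 100) = -23557 - 166 = -23723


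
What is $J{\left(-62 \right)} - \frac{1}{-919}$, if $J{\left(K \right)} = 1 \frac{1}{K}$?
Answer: $- \frac{857}{56978} \approx -0.015041$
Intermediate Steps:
$J{\left(K \right)} = \frac{1}{K}$
$J{\left(-62 \right)} - \frac{1}{-919} = \frac{1}{-62} - \frac{1}{-919} = - \frac{1}{62} - - \frac{1}{919} = - \frac{1}{62} + \frac{1}{919} = - \frac{857}{56978}$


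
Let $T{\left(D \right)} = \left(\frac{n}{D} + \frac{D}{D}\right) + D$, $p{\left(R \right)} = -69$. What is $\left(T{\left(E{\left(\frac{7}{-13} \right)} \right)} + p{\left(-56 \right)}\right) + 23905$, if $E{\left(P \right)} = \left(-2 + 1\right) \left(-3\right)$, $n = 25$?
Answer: $\frac{71545}{3} \approx 23848.0$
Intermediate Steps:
$E{\left(P \right)} = 3$ ($E{\left(P \right)} = \left(-1\right) \left(-3\right) = 3$)
$T{\left(D \right)} = 1 + D + \frac{25}{D}$ ($T{\left(D \right)} = \left(\frac{25}{D} + \frac{D}{D}\right) + D = \left(\frac{25}{D} + 1\right) + D = \left(1 + \frac{25}{D}\right) + D = 1 + D + \frac{25}{D}$)
$\left(T{\left(E{\left(\frac{7}{-13} \right)} \right)} + p{\left(-56 \right)}\right) + 23905 = \left(\left(1 + 3 + \frac{25}{3}\right) - 69\right) + 23905 = \left(\frac{37}{3} - 69\right) + 23905 = - \frac{170}{3} + 23905 = \frac{71545}{3}$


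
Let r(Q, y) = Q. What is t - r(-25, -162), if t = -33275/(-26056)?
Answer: 684675/26056 ≈ 26.277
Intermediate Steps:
t = 33275/26056 (t = -33275*(-1/26056) = 33275/26056 ≈ 1.2771)
t - r(-25, -162) = 33275/26056 - 1*(-25) = 33275/26056 + 25 = 684675/26056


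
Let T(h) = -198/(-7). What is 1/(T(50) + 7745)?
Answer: 7/54413 ≈ 0.00012865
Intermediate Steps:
T(h) = 198/7 (T(h) = -198*(-1)/7 = -66*(-3/7) = 198/7)
1/(T(50) + 7745) = 1/(198/7 + 7745) = 1/(54413/7) = 7/54413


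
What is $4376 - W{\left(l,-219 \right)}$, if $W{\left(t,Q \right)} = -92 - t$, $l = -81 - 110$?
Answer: $4277$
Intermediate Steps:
$l = -191$ ($l = -81 - 110 = -191$)
$4376 - W{\left(l,-219 \right)} = 4376 - \left(-92 - -191\right) = 4376 - \left(-92 + 191\right) = 4376 - 99 = 4277$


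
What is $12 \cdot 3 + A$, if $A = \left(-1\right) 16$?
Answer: $20$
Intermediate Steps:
$A = -16$
$12 \cdot 3 + A = 12 \cdot 3 - 16 = 36 - 16 = 20$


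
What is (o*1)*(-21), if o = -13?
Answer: 273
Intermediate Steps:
(o*1)*(-21) = -13*1*(-21) = -13*(-21) = 273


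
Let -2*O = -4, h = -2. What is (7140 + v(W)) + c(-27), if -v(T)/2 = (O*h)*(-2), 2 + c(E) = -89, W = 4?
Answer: 7033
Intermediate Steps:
O = 2 (O = -1/2*(-4) = 2)
c(E) = -91 (c(E) = -2 - 89 = -91)
v(T) = -16 (v(T) = -2*2*(-2)*(-2) = -(-8)*(-2) = -2*8 = -16)
(7140 + v(W)) + c(-27) = (7140 - 16) - 91 = 7124 - 91 = 7033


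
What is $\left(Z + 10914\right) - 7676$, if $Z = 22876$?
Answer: $26114$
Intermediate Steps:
$\left(Z + 10914\right) - 7676 = \left(22876 + 10914\right) - 7676 = 33790 - 7676 = 26114$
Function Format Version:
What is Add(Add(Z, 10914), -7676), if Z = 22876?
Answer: 26114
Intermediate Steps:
Add(Add(Z, 10914), -7676) = Add(Add(22876, 10914), -7676) = Add(33790, -7676) = 26114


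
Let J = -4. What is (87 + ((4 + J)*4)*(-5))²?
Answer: 7569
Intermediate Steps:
(87 + ((4 + J)*4)*(-5))² = (87 + ((4 - 4)*4)*(-5))² = (87 + (0*4)*(-5))² = (87 + 0*(-5))² = (87 + 0)² = 87² = 7569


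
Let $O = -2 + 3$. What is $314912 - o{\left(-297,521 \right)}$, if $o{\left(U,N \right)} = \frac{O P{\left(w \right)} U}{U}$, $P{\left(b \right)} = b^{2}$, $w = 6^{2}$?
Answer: $313616$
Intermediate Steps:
$w = 36$
$O = 1$
$o{\left(U,N \right)} = 1296$ ($o{\left(U,N \right)} = \frac{1 \cdot 36^{2} U}{U} = \frac{1 \cdot 1296 U}{U} = \frac{1296 U}{U} = 1296$)
$314912 - o{\left(-297,521 \right)} = 314912 - 1296 = 313616$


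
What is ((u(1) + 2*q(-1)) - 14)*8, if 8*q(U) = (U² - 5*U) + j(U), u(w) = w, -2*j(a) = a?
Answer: -91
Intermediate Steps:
j(a) = -a/2
q(U) = -11*U/16 + U²/8 (q(U) = ((U² - 5*U) - U/2)/8 = (U² - 11*U/2)/8 = -11*U/16 + U²/8)
((u(1) + 2*q(-1)) - 14)*8 = ((1 + 2*((1/16)*(-1)*(-11 + 2*(-1)))) - 14)*8 = ((1 + 2*((1/16)*(-1)*(-11 - 2))) - 14)*8 = ((1 + 2*((1/16)*(-1)*(-13))) - 14)*8 = ((1 + 2*(13/16)) - 14)*8 = ((1 + 13/8) - 14)*8 = (21/8 - 14)*8 = -91/8*8 = -91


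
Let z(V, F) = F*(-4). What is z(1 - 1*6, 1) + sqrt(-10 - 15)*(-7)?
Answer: -4 - 35*I ≈ -4.0 - 35.0*I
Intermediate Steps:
z(V, F) = -4*F
z(1 - 1*6, 1) + sqrt(-10 - 15)*(-7) = -4*1 + sqrt(-10 - 15)*(-7) = -4 + sqrt(-25)*(-7) = -4 + (5*I)*(-7) = -4 - 35*I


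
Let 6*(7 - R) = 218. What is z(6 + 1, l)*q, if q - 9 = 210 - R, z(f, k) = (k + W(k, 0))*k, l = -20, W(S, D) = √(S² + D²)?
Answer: 0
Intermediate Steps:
R = -88/3 (R = 7 - ⅙*218 = 7 - 109/3 = -88/3 ≈ -29.333)
W(S, D) = √(D² + S²)
z(f, k) = k*(k + √(k²)) (z(f, k) = (k + √(0² + k²))*k = (k + √(0 + k²))*k = (k + √(k²))*k = k*(k + √(k²)))
q = 745/3 (q = 9 + (210 - 1*(-88/3)) = 9 + (210 + 88/3) = 9 + 718/3 = 745/3 ≈ 248.33)
z(6 + 1, l)*q = -20*(-20 + √((-20)²))*(745/3) = -20*(-20 + √400)*(745/3) = -20*(-20 + 20)*(745/3) = -20*0*(745/3) = 0*(745/3) = 0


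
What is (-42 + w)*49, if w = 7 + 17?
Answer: -882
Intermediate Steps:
w = 24
(-42 + w)*49 = (-42 + 24)*49 = -18*49 = -882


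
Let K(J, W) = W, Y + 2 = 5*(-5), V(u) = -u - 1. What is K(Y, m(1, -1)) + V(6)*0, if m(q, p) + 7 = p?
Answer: -8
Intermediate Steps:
m(q, p) = -7 + p
V(u) = -1 - u
Y = -27 (Y = -2 + 5*(-5) = -2 - 25 = -27)
K(Y, m(1, -1)) + V(6)*0 = (-7 - 1) + (-1 - 1*6)*0 = -8 + (-1 - 6)*0 = -8 - 7*0 = -8 + 0 = -8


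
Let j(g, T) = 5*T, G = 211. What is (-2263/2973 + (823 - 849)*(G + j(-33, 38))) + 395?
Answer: -29824426/2973 ≈ -10032.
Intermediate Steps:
(-2263/2973 + (823 - 849)*(G + j(-33, 38))) + 395 = (-2263/2973 + (823 - 849)*(211 + 5*38)) + 395 = (-2263*1/2973 - 26*(211 + 190)) + 395 = (-2263/2973 - 26*401) + 395 = (-2263/2973 - 10426) + 395 = -30998761/2973 + 395 = -29824426/2973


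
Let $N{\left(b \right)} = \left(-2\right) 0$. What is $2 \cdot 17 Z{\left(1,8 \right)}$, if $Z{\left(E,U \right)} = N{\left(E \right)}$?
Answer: $0$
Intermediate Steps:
$N{\left(b \right)} = 0$
$Z{\left(E,U \right)} = 0$
$2 \cdot 17 Z{\left(1,8 \right)} = 2 \cdot 17 \cdot 0 = 34 \cdot 0 = 0$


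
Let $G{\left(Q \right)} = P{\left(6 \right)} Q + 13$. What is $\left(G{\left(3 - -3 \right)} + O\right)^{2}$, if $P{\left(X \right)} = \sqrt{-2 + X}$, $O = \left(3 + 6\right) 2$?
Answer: $1849$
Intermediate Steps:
$O = 18$ ($O = 9 \cdot 2 = 18$)
$G{\left(Q \right)} = 13 + 2 Q$ ($G{\left(Q \right)} = \sqrt{-2 + 6} Q + 13 = \sqrt{4} Q + 13 = 2 Q + 13 = 13 + 2 Q$)
$\left(G{\left(3 - -3 \right)} + O\right)^{2} = \left(\left(13 + 2 \left(3 - -3\right)\right) + 18\right)^{2} = \left(\left(13 + 2 \left(3 + 3\right)\right) + 18\right)^{2} = \left(\left(13 + 2 \cdot 6\right) + 18\right)^{2} = \left(\left(13 + 12\right) + 18\right)^{2} = \left(25 + 18\right)^{2} = 43^{2} = 1849$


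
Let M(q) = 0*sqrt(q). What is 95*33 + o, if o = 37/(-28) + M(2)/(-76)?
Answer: 87743/28 ≈ 3133.7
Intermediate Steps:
M(q) = 0
o = -37/28 (o = 37/(-28) + 0/(-76) = 37*(-1/28) + 0*(-1/76) = -37/28 + 0 = -37/28 ≈ -1.3214)
95*33 + o = 95*33 - 37/28 = 3135 - 37/28 = 87743/28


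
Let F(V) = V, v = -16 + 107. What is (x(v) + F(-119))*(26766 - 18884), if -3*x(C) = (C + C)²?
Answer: -263897242/3 ≈ -8.7966e+7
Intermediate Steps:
v = 91
x(C) = -4*C²/3 (x(C) = -(C + C)²/3 = -4*C²/3)
(x(v) + F(-119))*(26766 - 18884) = (-4/3*91² - 119)*(26766 - 18884) = (-4/3*8281 - 119)*7882 = (-33124/3 - 119)*7882 = -33481/3*7882 = -263897242/3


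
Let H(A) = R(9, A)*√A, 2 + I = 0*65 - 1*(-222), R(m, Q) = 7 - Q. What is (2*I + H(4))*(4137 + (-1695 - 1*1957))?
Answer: 216310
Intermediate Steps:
I = 220 (I = -2 + (0*65 - 1*(-222)) = -2 + (0 + 222) = -2 + 222 = 220)
H(A) = √A*(7 - A) (H(A) = (7 - A)*√A = √A*(7 - A))
(2*I + H(4))*(4137 + (-1695 - 1*1957)) = (2*220 + √4*(7 - 1*4))*(4137 + (-1695 - 1*1957)) = (440 + 2*(7 - 4))*(4137 + (-1695 - 1957)) = (440 + 2*3)*(4137 - 3652) = (440 + 6)*485 = 446*485 = 216310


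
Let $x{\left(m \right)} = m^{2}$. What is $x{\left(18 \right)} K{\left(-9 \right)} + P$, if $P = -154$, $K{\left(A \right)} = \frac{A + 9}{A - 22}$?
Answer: $-154$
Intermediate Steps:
$K{\left(A \right)} = \frac{9 + A}{-22 + A}$
$x{\left(18 \right)} K{\left(-9 \right)} + P = 18^{2} \frac{9 - 9}{-22 - 9} - 154 = 324 \frac{1}{-31} \cdot 0 - 154 = 324 \left(\left(- \frac{1}{31}\right) 0\right) - 154 = 324 \cdot 0 - 154 = 0 - 154 = -154$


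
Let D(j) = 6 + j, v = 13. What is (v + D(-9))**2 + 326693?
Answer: 326793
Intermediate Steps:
(v + D(-9))**2 + 326693 = (13 + (6 - 9))**2 + 326693 = (13 - 3)**2 + 326693 = 10**2 + 326693 = 100 + 326693 = 326793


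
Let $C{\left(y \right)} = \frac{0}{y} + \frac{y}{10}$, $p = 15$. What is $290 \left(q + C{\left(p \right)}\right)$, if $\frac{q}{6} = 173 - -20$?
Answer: $336255$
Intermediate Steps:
$q = 1158$ ($q = 6 \left(173 - -20\right) = 6 \left(173 + 20\right) = 6 \cdot 193 = 1158$)
$C{\left(y \right)} = \frac{y}{10}$ ($C{\left(y \right)} = 0 + y \frac{1}{10} = 0 + \frac{y}{10} = \frac{y}{10}$)
$290 \left(q + C{\left(p \right)}\right) = 290 \left(1158 + \frac{1}{10} \cdot 15\right) = 290 \left(1158 + \frac{3}{2}\right) = 290 \cdot \frac{2319}{2} = 336255$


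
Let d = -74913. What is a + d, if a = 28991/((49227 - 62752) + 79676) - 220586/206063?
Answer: -1021168210691422/13631273513 ≈ -74914.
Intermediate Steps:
a = -8618012053/13631273513 (a = 28991/(-13525 + 79676) - 220586*1/206063 = 28991/66151 - 220586/206063 = -8618012053/13631273513 ≈ -0.63222)
a + d = -8618012053/13631273513 - 74913 = -1021168210691422/13631273513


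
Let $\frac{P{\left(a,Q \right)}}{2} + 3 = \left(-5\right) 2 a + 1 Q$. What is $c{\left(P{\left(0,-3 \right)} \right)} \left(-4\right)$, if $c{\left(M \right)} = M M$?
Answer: $-576$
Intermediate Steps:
$P{\left(a,Q \right)} = -6 - 20 a + 2 Q$ ($P{\left(a,Q \right)} = -6 + 2 \left(\left(-5\right) 2 a + 1 Q\right) = -6 + 2 \left(- 10 a + Q\right) = -6 + 2 \left(Q - 10 a\right) = -6 + \left(- 20 a + 2 Q\right) = -6 - 20 a + 2 Q$)
$c{\left(M \right)} = M^{2}$
$c{\left(P{\left(0,-3 \right)} \right)} \left(-4\right) = \left(-6 - 0 + 2 \left(-3\right)\right)^{2} \left(-4\right) = \left(-6 + 0 - 6\right)^{2} \left(-4\right) = \left(-12\right)^{2} \left(-4\right) = 144 \left(-4\right) = -576$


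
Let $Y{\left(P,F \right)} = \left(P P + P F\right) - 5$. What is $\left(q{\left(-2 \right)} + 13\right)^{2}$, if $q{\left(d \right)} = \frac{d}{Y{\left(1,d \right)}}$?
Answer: $\frac{1600}{9} \approx 177.78$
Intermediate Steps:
$Y{\left(P,F \right)} = -5 + P^{2} + F P$ ($Y{\left(P,F \right)} = \left(P^{2} + F P\right) - 5 = -5 + P^{2} + F P$)
$q{\left(d \right)} = \frac{d}{-4 + d}$ ($q{\left(d \right)} = \frac{d}{-5 + 1^{2} + d 1} = \frac{d}{-5 + 1 + d} = \frac{d}{-4 + d}$)
$\left(q{\left(-2 \right)} + 13\right)^{2} = \left(- \frac{2}{-4 - 2} + 13\right)^{2} = \left(- \frac{2}{-6} + 13\right)^{2} = \left(\left(-2\right) \left(- \frac{1}{6}\right) + 13\right)^{2} = \left(\frac{1}{3} + 13\right)^{2} = \left(\frac{40}{3}\right)^{2} = \frac{1600}{9}$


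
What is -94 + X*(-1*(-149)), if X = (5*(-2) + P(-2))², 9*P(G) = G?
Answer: 1253522/81 ≈ 15476.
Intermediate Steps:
P(G) = G/9
X = 8464/81 (X = (5*(-2) + (⅑)*(-2))² = (-10 - 2/9)² = (-92/9)² = 8464/81 ≈ 104.49)
-94 + X*(-1*(-149)) = -94 + 8464*(-1*(-149))/81 = -94 + (8464/81)*149 = -94 + 1261136/81 = 1253522/81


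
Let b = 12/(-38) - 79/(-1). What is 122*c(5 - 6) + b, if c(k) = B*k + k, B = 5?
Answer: -12413/19 ≈ -653.32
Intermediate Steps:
b = 1495/19 (b = 12*(-1/38) - 79*(-1) = -6/19 + 79 = 1495/19 ≈ 78.684)
c(k) = 6*k (c(k) = 5*k + k = 6*k)
122*c(5 - 6) + b = 122*(6*(5 - 6)) + 1495/19 = 122*(6*(-1)) + 1495/19 = 122*(-6) + 1495/19 = -732 + 1495/19 = -12413/19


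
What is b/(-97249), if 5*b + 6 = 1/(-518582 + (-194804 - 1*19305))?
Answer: 4396147/356267335295 ≈ 1.2339e-5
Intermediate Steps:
b = -4396147/3663455 (b = -6/5 + 1/(5*(-518582 + (-194804 - 1*19305))) = -6/5 + 1/(5*(-518582 + (-194804 - 19305))) = -6/5 + 1/(5*(-518582 - 214109)) = -6/5 + (1/5)/(-732691) = -6/5 + (1/5)*(-1/732691) = -6/5 - 1/3663455 = -4396147/3663455 ≈ -1.2000)
b/(-97249) = -4396147/3663455/(-97249) = -4396147/3663455*(-1/97249) = 4396147/356267335295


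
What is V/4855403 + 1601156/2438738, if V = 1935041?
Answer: 6246657832063/5920527900707 ≈ 1.0551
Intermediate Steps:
V/4855403 + 1601156/2438738 = 1935041/4855403 + 1601156/2438738 = 1935041*(1/4855403) + 1601156*(1/2438738) = 1935041/4855403 + 800578/1219369 = 6246657832063/5920527900707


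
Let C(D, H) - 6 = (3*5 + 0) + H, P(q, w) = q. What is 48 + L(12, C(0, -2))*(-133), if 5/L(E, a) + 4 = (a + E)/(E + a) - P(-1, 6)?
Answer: 761/2 ≈ 380.50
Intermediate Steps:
C(D, H) = 21 + H (C(D, H) = 6 + ((3*5 + 0) + H) = 6 + ((15 + 0) + H) = 6 + (15 + H) = 21 + H)
L(E, a) = -5/2 (L(E, a) = 5/(-4 + ((a + E)/(E + a) - 1*(-1))) = 5/(-4 + ((E + a)/(E + a) + 1)) = 5/(-4 + (1 + 1)) = 5/(-4 + 2) = 5/(-2) = 5*(-½) = -5/2)
48 + L(12, C(0, -2))*(-133) = 48 - 5/2*(-133) = 48 + 665/2 = 761/2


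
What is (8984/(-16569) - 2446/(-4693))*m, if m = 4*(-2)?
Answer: 13073104/77758317 ≈ 0.16812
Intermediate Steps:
m = -8
(8984/(-16569) - 2446/(-4693))*m = (8984/(-16569) - 2446/(-4693))*(-8) = (8984*(-1/16569) - 2446*(-1/4693))*(-8) = (-8984/16569 + 2446/4693)*(-8) = -1634138/77758317*(-8) = 13073104/77758317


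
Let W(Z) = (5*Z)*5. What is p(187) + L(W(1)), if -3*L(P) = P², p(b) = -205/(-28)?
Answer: -16885/84 ≈ -201.01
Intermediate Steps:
p(b) = 205/28 (p(b) = -205*(-1/28) = 205/28)
W(Z) = 25*Z
L(P) = -P²/3
p(187) + L(W(1)) = 205/28 - (25*1)²/3 = 205/28 - ⅓*25² = 205/28 - ⅓*625 = 205/28 - 625/3 = -16885/84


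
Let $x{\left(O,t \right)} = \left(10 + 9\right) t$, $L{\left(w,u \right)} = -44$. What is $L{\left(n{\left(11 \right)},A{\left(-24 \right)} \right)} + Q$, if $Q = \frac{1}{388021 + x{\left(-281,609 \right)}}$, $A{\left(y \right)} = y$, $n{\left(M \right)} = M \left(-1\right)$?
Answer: $- \frac{17582047}{399592} \approx -44.0$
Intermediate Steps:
$n{\left(M \right)} = - M$
$x{\left(O,t \right)} = 19 t$
$Q = \frac{1}{399592}$ ($Q = \frac{1}{388021 + 19 \cdot 609} = \frac{1}{388021 + 11571} = \frac{1}{399592} \approx 2.5026 \cdot 10^{-6}$)
$L{\left(n{\left(11 \right)},A{\left(-24 \right)} \right)} + Q = -44 + \frac{1}{399592} = - \frac{17582047}{399592}$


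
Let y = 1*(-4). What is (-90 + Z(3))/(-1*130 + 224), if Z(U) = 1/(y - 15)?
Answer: -1711/1786 ≈ -0.95801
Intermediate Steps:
y = -4
Z(U) = -1/19 (Z(U) = 1/(-4 - 15) = 1/(-19) = -1/19)
(-90 + Z(3))/(-1*130 + 224) = (-90 - 1/19)/(-1*130 + 224) = -1711/(19*(-130 + 224)) = -1711/19/94 = -1711/19*1/94 = -1711/1786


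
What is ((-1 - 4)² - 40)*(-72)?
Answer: 1080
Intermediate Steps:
((-1 - 4)² - 40)*(-72) = ((-5)² - 40)*(-72) = (25 - 40)*(-72) = -15*(-72) = 1080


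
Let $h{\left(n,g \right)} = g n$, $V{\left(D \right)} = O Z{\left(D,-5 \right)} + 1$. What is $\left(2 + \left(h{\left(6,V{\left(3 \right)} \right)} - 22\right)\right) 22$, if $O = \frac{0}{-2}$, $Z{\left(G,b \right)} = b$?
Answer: $-308$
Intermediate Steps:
$O = 0$ ($O = 0 \left(- \frac{1}{2}\right) = 0$)
$V{\left(D \right)} = 1$ ($V{\left(D \right)} = 0 \left(-5\right) + 1 = 0 + 1 = 1$)
$\left(2 + \left(h{\left(6,V{\left(3 \right)} \right)} - 22\right)\right) 22 = \left(2 + \left(1 \cdot 6 - 22\right)\right) 22 = \left(2 + \left(6 - 22\right)\right) 22 = \left(2 - 16\right) 22 = \left(-14\right) 22 = -308$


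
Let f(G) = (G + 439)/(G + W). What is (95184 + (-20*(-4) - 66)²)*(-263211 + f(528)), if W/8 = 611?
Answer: -33992235195605/1354 ≈ -2.5105e+10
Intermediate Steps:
W = 4888 (W = 8*611 = 4888)
f(G) = (439 + G)/(4888 + G) (f(G) = (G + 439)/(G + 4888) = (439 + G)/(4888 + G))
(95184 + (-20*(-4) - 66)²)*(-263211 + f(528)) = (95184 + (-20*(-4) - 66)²)*(-263211 + (439 + 528)/(4888 + 528)) = (95184 + (80 - 66)²)*(-263211 + 967/5416) = (95184 + 14²)*(-263211 + (1/5416)*967) = (95184 + 196)*(-263211 + 967/5416) = 95380*(-1425549809/5416) = -33992235195605/1354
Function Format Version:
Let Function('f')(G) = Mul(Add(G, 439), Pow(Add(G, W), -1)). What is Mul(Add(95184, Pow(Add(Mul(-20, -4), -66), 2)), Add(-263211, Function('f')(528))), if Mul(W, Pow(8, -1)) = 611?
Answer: Rational(-33992235195605, 1354) ≈ -2.5105e+10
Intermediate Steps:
W = 4888 (W = Mul(8, 611) = 4888)
Function('f')(G) = Mul(Pow(Add(4888, G), -1), Add(439, G)) (Function('f')(G) = Mul(Add(G, 439), Pow(Add(G, 4888), -1)) = Mul(Add(439, G), Pow(Add(4888, G), -1)) = Mul(Pow(Add(4888, G), -1), Add(439, G)))
Mul(Add(95184, Pow(Add(Mul(-20, -4), -66), 2)), Add(-263211, Function('f')(528))) = Mul(Add(95184, Pow(Add(Mul(-20, -4), -66), 2)), Add(-263211, Mul(Pow(Add(4888, 528), -1), Add(439, 528)))) = Mul(Add(95184, Pow(Add(80, -66), 2)), Add(-263211, Mul(Pow(5416, -1), 967))) = Mul(Add(95184, Pow(14, 2)), Add(-263211, Mul(Rational(1, 5416), 967))) = Mul(Add(95184, 196), Add(-263211, Rational(967, 5416))) = Mul(95380, Rational(-1425549809, 5416)) = Rational(-33992235195605, 1354)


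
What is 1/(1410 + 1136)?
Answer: 1/2546 ≈ 0.00039277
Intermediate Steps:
1/(1410 + 1136) = 1/2546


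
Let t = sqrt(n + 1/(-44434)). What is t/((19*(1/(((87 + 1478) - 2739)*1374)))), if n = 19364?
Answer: -4032690*sqrt(1529276046766)/422123 ≈ -1.1814e+7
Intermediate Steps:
t = 5*sqrt(1529276046766)/44434 (t = sqrt(19364 + 1/(-44434)) = sqrt(19364 - 1/44434) = sqrt(860419975/44434) = 5*sqrt(1529276046766)/44434 ≈ 139.15)
t/((19*(1/(((87 + 1478) - 2739)*1374)))) = (5*sqrt(1529276046766)/44434)/((19*(1/(((87 + 1478) - 2739)*1374)))) = (5*sqrt(1529276046766)/44434)/((19*((1/1374)/(1565 - 2739)))) = (5*sqrt(1529276046766)/44434)/((19*((1/1374)/(-1174)))) = (5*sqrt(1529276046766)/44434)/((19*(-1/1174*1/1374))) = (5*sqrt(1529276046766)/44434)/((19*(-1/1613076))) = (5*sqrt(1529276046766)/44434)/(-19/1613076) = (5*sqrt(1529276046766)/44434)*(-1613076/19) = -4032690*sqrt(1529276046766)/422123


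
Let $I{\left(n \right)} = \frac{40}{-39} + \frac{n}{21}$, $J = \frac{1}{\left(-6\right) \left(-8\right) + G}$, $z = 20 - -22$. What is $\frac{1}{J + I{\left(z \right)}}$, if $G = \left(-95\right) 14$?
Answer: $\frac{49998}{48677} \approx 1.0271$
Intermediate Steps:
$G = -1330$
$z = 42$ ($z = 20 + 22 = 42$)
$J = - \frac{1}{1282}$ ($J = \frac{1}{\left(-6\right) \left(-8\right) - 1330} = \frac{1}{48 - 1330} = \frac{1}{-1282} = - \frac{1}{1282} \approx -0.00078003$)
$I{\left(n \right)} = - \frac{40}{39} + \frac{n}{21}$ ($I{\left(n \right)} = 40 \left(- \frac{1}{39}\right) + n \frac{1}{21} = - \frac{40}{39} + \frac{n}{21}$)
$\frac{1}{J + I{\left(z \right)}} = \frac{1}{- \frac{1}{1282} + \left(- \frac{40}{39} + \frac{1}{21} \cdot 42\right)} = \frac{1}{- \frac{1}{1282} + \left(- \frac{40}{39} + 2\right)} = \frac{1}{- \frac{1}{1282} + \frac{38}{39}} = \frac{1}{\frac{48677}{49998}} = \frac{49998}{48677}$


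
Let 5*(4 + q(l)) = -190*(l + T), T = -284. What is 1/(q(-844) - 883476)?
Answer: -1/840616 ≈ -1.1896e-6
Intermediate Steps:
q(l) = 10788 - 38*l (q(l) = -4 + (-190*(l - 284))/5 = -4 + (-190*(-284 + l))/5 = -4 + (53960 - 190*l)/5 = -4 + (10792 - 38*l) = 10788 - 38*l)
1/(q(-844) - 883476) = 1/((10788 - 38*(-844)) - 883476) = 1/((10788 + 32072) - 883476) = 1/(42860 - 883476) = 1/(-840616) = -1/840616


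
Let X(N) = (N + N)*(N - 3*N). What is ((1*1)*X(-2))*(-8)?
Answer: 128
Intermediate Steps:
X(N) = -4*N**2 (X(N) = (2*N)*(-2*N) = -4*N**2)
((1*1)*X(-2))*(-8) = ((1*1)*(-4*(-2)**2))*(-8) = (1*(-4*4))*(-8) = (1*(-16))*(-8) = -16*(-8) = 128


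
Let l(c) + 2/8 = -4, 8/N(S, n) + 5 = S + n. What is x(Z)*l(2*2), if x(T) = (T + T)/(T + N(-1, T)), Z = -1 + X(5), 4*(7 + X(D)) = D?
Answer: -23409/3010 ≈ -7.7771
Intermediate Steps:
X(D) = -7 + D/4
N(S, n) = 8/(-5 + S + n) (N(S, n) = 8/(-5 + (S + n)) = 8/(-5 + S + n))
l(c) = -17/4 (l(c) = -1/4 - 4 = -17/4)
Z = -27/4 (Z = -1 + (-7 + (1/4)*5) = -1 + (-7 + 5/4) = -1 - 23/4 = -27/4 ≈ -6.7500)
x(T) = 2*T/(T + 8/(-6 + T)) (x(T) = (T + T)/(T + 8/(-5 - 1 + T)) = (2*T)/(T + 8/(-6 + T)) = 2*T/(T + 8/(-6 + T)))
x(Z)*l(2*2) = (2*(-27/4)*(-6 - 27/4)/(8 - 27*(-6 - 27/4)/4))*(-17/4) = (2*(-27/4)*(-51/4)/(8 - 27/4*(-51/4)))*(-17/4) = (2*(-27/4)*(-51/4)/(8 + 1377/16))*(-17/4) = (2*(-27/4)*(-51/4)/(1505/16))*(-17/4) = (2*(-27/4)*(16/1505)*(-51/4))*(-17/4) = (2754/1505)*(-17/4) = -23409/3010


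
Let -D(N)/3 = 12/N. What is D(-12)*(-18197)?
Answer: -54591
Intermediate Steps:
D(N) = -36/N
D(-12)*(-18197) = -36/(-12)*(-18197) = -36*(-1/12)*(-18197) = 3*(-18197) = -54591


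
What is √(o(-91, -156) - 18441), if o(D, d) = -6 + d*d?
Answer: √5889 ≈ 76.740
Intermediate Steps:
o(D, d) = -6 + d²
√(o(-91, -156) - 18441) = √((-6 + (-156)²) - 18441) = √((-6 + 24336) - 18441) = √(24330 - 18441) = √5889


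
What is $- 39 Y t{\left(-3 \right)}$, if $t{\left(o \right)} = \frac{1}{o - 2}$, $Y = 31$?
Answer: $\frac{1209}{5} \approx 241.8$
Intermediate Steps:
$t{\left(o \right)} = \frac{1}{-2 + o}$
$- 39 Y t{\left(-3 \right)} = \frac{\left(-39\right) 31}{-2 - 3} = - \frac{1209}{-5} = \left(-1209\right) \left(- \frac{1}{5}\right) = \frac{1209}{5}$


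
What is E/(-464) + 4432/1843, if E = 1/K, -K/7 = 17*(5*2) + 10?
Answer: 2591126323/1077491520 ≈ 2.4048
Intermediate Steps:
K = -1260 (K = -7*(17*(5*2) + 10) = -7*(17*10 + 10) = -7*(170 + 10) = -7*180 = -1260)
E = -1/1260 (E = 1/(-1260) = -1/1260 ≈ -0.00079365)
E/(-464) + 4432/1843 = -1/1260/(-464) + 4432/1843 = -1/1260*(-1/464) + 4432*(1/1843) = 1/584640 + 4432/1843 = 2591126323/1077491520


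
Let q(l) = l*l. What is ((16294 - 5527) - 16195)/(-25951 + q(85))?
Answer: 2714/9363 ≈ 0.28986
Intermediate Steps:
q(l) = l²
((16294 - 5527) - 16195)/(-25951 + q(85)) = ((16294 - 5527) - 16195)/(-25951 + 85²) = (10767 - 16195)/(-25951 + 7225) = -5428/(-18726) = -5428*(-1/18726) = 2714/9363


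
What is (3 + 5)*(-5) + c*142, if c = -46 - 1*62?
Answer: -15376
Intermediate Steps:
c = -108 (c = -46 - 62 = -108)
(3 + 5)*(-5) + c*142 = (3 + 5)*(-5) - 108*142 = 8*(-5) - 15336 = -40 - 15336 = -15376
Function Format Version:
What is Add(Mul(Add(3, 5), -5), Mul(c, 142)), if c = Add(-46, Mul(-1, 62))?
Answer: -15376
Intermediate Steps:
c = -108 (c = Add(-46, -62) = -108)
Add(Mul(Add(3, 5), -5), Mul(c, 142)) = Add(Mul(Add(3, 5), -5), Mul(-108, 142)) = Add(Mul(8, -5), -15336) = Add(-40, -15336) = -15376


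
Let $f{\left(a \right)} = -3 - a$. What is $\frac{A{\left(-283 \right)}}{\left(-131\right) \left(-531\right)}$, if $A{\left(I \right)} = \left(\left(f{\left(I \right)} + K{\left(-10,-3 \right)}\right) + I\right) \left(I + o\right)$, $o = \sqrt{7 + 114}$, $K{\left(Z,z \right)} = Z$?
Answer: $\frac{3536}{69561} \approx 0.050833$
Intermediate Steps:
$o = 11$ ($o = \sqrt{121} = 11$)
$A{\left(I \right)} = -143 - 13 I$ ($A{\left(I \right)} = \left(\left(\left(-3 - I\right) - 10\right) + I\right) \left(I + 11\right) = \left(\left(-13 - I\right) + I\right) \left(11 + I\right) = - 13 \left(11 + I\right) = -143 - 13 I$)
$\frac{A{\left(-283 \right)}}{\left(-131\right) \left(-531\right)} = \frac{-143 - -3679}{\left(-131\right) \left(-531\right)} = \frac{-143 + 3679}{69561} = 3536 \cdot \frac{1}{69561} = \frac{3536}{69561}$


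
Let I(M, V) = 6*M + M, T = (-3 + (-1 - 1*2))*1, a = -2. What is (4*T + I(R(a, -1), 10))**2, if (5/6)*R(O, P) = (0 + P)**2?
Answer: 6084/25 ≈ 243.36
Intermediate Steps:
R(O, P) = 6*P**2/5 (R(O, P) = 6*(0 + P)**2/5 = 6*P**2/5)
T = -6 (T = (-3 + (-1 - 2))*1 = (-3 - 3)*1 = -6*1 = -6)
I(M, V) = 7*M
(4*T + I(R(a, -1), 10))**2 = (4*(-6) + 7*((6/5)*(-1)**2))**2 = (-24 + 7*((6/5)*1))**2 = (-24 + 7*(6/5))**2 = (-24 + 42/5)**2 = (-78/5)**2 = 6084/25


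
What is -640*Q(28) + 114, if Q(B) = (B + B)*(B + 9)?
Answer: -1325966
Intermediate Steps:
Q(B) = 2*B*(9 + B) (Q(B) = (2*B)*(9 + B) = 2*B*(9 + B))
-640*Q(28) + 114 = -1280*28*(9 + 28) + 114 = -1280*28*37 + 114 = -640*2072 + 114 = -1326080 + 114 = -1325966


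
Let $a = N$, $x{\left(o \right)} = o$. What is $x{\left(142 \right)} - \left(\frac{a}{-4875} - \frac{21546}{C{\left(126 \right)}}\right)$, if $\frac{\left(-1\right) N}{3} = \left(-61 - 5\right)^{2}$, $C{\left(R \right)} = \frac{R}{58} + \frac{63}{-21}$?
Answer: $- \frac{168320299}{6500} \approx -25895.0$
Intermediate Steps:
$C{\left(R \right)} = -3 + \frac{R}{58}$ ($C{\left(R \right)} = R \frac{1}{58} + 63 \left(- \frac{1}{21}\right) = \frac{R}{58} - 3 = -3 + \frac{R}{58}$)
$N = -13068$ ($N = - 3 \left(-61 - 5\right)^{2} = - 3 \left(-66\right)^{2} = \left(-3\right) 4356 = -13068$)
$a = -13068$
$x{\left(142 \right)} - \left(\frac{a}{-4875} - \frac{21546}{C{\left(126 \right)}}\right) = 142 - \left(- \frac{13068}{-4875} - \frac{21546}{-3 + \frac{1}{58} \cdot 126}\right) = 142 - \left(\left(-13068\right) \left(- \frac{1}{4875}\right) - \frac{21546}{-3 + \frac{63}{29}}\right) = 142 - \left(\frac{4356}{1625} - \frac{21546}{- \frac{24}{29}}\right) = 142 - \left(\frac{4356}{1625} - - \frac{104139}{4}\right) = 142 - \left(\frac{4356}{1625} + \frac{104139}{4}\right) = 142 - \frac{169243299}{6500} = - \frac{168320299}{6500}$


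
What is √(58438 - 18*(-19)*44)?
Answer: √73486 ≈ 271.08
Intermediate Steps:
√(58438 - 18*(-19)*44) = √(58438 + 342*44) = √(58438 + 15048) = √73486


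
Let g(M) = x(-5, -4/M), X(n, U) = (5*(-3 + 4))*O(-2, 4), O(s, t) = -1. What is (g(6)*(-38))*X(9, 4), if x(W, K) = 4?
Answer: 760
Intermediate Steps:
X(n, U) = -5 (X(n, U) = (5*(-3 + 4))*(-1) = (5*1)*(-1) = 5*(-1) = -5)
g(M) = 4
(g(6)*(-38))*X(9, 4) = (4*(-38))*(-5) = -152*(-5) = 760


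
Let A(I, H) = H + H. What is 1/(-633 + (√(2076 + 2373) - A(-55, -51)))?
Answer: -177/92504 - √4449/277512 ≈ -0.0021538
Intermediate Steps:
A(I, H) = 2*H
1/(-633 + (√(2076 + 2373) - A(-55, -51))) = 1/(-633 + (√(2076 + 2373) - 2*(-51))) = 1/(-633 + (√4449 - 1*(-102))) = 1/(-633 + (√4449 + 102)) = 1/(-633 + (102 + √4449)) = 1/(-531 + √4449)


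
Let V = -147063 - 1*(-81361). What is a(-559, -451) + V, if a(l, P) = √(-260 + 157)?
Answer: -65702 + I*√103 ≈ -65702.0 + 10.149*I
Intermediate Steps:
a(l, P) = I*√103 (a(l, P) = √(-103) = I*√103)
V = -65702 (V = -147063 + 81361 = -65702)
a(-559, -451) + V = I*√103 - 65702 = -65702 + I*√103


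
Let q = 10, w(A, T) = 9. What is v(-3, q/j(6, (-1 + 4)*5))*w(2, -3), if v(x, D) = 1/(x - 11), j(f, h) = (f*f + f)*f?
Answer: -9/14 ≈ -0.64286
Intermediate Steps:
j(f, h) = f*(f + f²) (j(f, h) = (f² + f)*f = (f + f²)*f = f*(f + f²))
v(x, D) = 1/(-11 + x)
v(-3, q/j(6, (-1 + 4)*5))*w(2, -3) = 9/(-11 - 3) = 9/(-14) = -1/14*9 = -9/14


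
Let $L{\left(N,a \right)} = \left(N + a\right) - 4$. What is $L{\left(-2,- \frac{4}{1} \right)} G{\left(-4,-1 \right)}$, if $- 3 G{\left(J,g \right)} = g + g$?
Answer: $- \frac{20}{3} \approx -6.6667$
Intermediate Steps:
$L{\left(N,a \right)} = -4 + N + a$
$G{\left(J,g \right)} = - \frac{2 g}{3}$ ($G{\left(J,g \right)} = - \frac{g + g}{3} = - \frac{2 g}{3}$)
$L{\left(-2,- \frac{4}{1} \right)} G{\left(-4,-1 \right)} = \left(-4 - 2 - \frac{4}{1}\right) \left(\left(- \frac{2}{3}\right) \left(-1\right)\right) = \left(-4 - 2 - 4\right) \frac{2}{3} = \left(-10\right) \frac{2}{3} = - \frac{20}{3}$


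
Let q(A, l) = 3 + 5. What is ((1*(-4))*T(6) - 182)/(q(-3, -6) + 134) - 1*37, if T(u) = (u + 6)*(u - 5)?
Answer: -2742/71 ≈ -38.620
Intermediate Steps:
T(u) = (-5 + u)*(6 + u) (T(u) = (6 + u)*(-5 + u) = (-5 + u)*(6 + u))
q(A, l) = 8
((1*(-4))*T(6) - 182)/(q(-3, -6) + 134) - 1*37 = ((1*(-4))*(-30 + 6 + 6²) - 182)/(8 + 134) - 1*37 = (-4*(-30 + 6 + 36) - 182)/142 - 37 = (-4*12 - 182)*(1/142) - 37 = (-48 - 182)*(1/142) - 37 = -230*1/142 - 37 = -115/71 - 37 = -2742/71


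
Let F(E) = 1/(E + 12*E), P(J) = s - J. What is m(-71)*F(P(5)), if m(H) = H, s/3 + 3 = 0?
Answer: 71/182 ≈ 0.39011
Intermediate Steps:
s = -9 (s = -9 + 3*0 = -9 + 0 = -9)
P(J) = -9 - J
F(E) = 1/(13*E)
m(-71)*F(P(5)) = -71/(13*(-9 - 1*5)) = -71/(13*(-9 - 5)) = -71/(13*(-14)) = -71*(-1)/(13*14) = -71*(-1/182) = 71/182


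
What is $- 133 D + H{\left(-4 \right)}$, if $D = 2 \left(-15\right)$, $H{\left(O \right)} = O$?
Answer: $3986$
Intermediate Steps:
$D = -30$
$- 133 D + H{\left(-4 \right)} = \left(-133\right) \left(-30\right) - 4 = 3990 - 4 = 3986$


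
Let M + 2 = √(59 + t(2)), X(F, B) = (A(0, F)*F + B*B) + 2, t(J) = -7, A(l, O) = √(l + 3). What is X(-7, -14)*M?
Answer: -2*(1 - √13)*(198 - 7*√3) ≈ 968.62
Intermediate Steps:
A(l, O) = √(3 + l)
X(F, B) = 2 + B² + F*√3 (X(F, B) = (√(3 + 0)*F + B*B) + 2 = (√3*F + B²) + 2 = (F*√3 + B²) + 2 = (B² + F*√3) + 2 = 2 + B² + F*√3)
M = -2 + 2*√13 (M = -2 + √(59 - 7) = -2 + √52 = -2 + 2*√13 ≈ 5.2111)
X(-7, -14)*M = (2 + (-14)² - 7*√3)*(-2 + 2*√13) = (2 + 196 - 7*√3)*(-2 + 2*√13) = (198 - 7*√3)*(-2 + 2*√13) = (-2 + 2*√13)*(198 - 7*√3)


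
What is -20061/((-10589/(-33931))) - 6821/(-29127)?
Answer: -1043493648152/16232937 ≈ -64283.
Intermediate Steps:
-20061/((-10589/(-33931))) - 6821/(-29127) = -20061/((-10589*(-1/33931))) - 6821*(-1/29127) = -20061/10589/33931 + 359/1533 = -20061*33931/10589 + 359/1533 = -680689791/10589 + 359/1533 = -1043493648152/16232937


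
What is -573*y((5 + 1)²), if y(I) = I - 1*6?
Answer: -17190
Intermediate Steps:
y(I) = -6 + I (y(I) = I - 6 = -6 + I)
-573*y((5 + 1)²) = -573*(-6 + (5 + 1)²) = -573*(-6 + 6²) = -573*(-6 + 36) = -573*30 = -17190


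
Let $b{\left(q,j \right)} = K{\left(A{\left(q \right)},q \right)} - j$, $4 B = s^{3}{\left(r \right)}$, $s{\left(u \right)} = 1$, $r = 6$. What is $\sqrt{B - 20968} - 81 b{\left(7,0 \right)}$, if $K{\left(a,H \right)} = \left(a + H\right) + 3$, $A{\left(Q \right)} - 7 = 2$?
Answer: $-1539 + \frac{3 i \sqrt{9319}}{2} \approx -1539.0 + 144.8 i$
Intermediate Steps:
$A{\left(Q \right)} = 9$ ($A{\left(Q \right)} = 7 + 2 = 9$)
$K{\left(a,H \right)} = 3 + H + a$ ($K{\left(a,H \right)} = \left(H + a\right) + 3 = 3 + H + a$)
$B = \frac{1}{4}$ ($B = \frac{1^{3}}{4} = \frac{1}{4} \cdot 1 = \frac{1}{4} \approx 0.25$)
$b{\left(q,j \right)} = 12 + q - j$ ($b{\left(q,j \right)} = \left(3 + q + 9\right) - j = \left(12 + q\right) - j = 12 + q - j$)
$\sqrt{B - 20968} - 81 b{\left(7,0 \right)} = \sqrt{\frac{1}{4} - 20968} - 81 \left(12 + 7 - 0\right) = \sqrt{- \frac{83871}{4}} - 81 \left(12 + 7 + 0\right) = \frac{3 i \sqrt{9319}}{2} - 1539 = -1539 + \frac{3 i \sqrt{9319}}{2}$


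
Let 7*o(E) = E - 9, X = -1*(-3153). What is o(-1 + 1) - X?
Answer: -22080/7 ≈ -3154.3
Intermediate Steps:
X = 3153
o(E) = -9/7 + E/7 (o(E) = (E - 9)/7 = (-9 + E)/7 = -9/7 + E/7)
o(-1 + 1) - X = (-9/7 + (-1 + 1)/7) - 1*3153 = (-9/7 + (1/7)*0) - 3153 = (-9/7 + 0) - 3153 = -9/7 - 3153 = -22080/7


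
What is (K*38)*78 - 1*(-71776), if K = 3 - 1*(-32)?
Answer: 175516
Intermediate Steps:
K = 35 (K = 3 + 32 = 35)
(K*38)*78 - 1*(-71776) = (35*38)*78 - 1*(-71776) = 1330*78 + 71776 = 103740 + 71776 = 175516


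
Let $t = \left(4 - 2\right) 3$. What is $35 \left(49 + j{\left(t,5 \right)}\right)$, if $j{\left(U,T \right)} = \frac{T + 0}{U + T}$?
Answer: $\frac{19040}{11} \approx 1730.9$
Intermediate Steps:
$t = 6$ ($t = 2 \cdot 3 = 6$)
$j{\left(U,T \right)} = \frac{T}{T + U}$
$35 \left(49 + j{\left(t,5 \right)}\right) = 35 \left(49 + \frac{5}{5 + 6}\right) = 35 \left(49 + \frac{5}{11}\right) = 35 \cdot \frac{544}{11} = \frac{19040}{11}$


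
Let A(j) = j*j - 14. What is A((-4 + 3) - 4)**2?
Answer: 121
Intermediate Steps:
A(j) = -14 + j**2 (A(j) = j**2 - 14 = -14 + j**2)
A((-4 + 3) - 4)**2 = (-14 + ((-4 + 3) - 4)**2)**2 = (-14 + (-1 - 4)**2)**2 = (-14 + (-5)**2)**2 = (-14 + 25)**2 = 11**2 = 121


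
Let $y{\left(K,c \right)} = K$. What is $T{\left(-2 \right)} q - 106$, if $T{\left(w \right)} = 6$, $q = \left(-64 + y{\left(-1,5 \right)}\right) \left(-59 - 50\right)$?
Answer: $42404$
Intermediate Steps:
$q = 7085$ ($q = \left(-64 - 1\right) \left(-59 - 50\right) = \left(-65\right) \left(-109\right) = 7085$)
$T{\left(-2 \right)} q - 106 = 6 \cdot 7085 - 106 = 42510 - 106 = 42404$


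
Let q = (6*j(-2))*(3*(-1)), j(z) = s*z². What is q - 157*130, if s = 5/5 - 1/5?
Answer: -102338/5 ≈ -20468.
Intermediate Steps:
s = ⅘ (s = 5*(⅕) - 1*⅕ = 1 - ⅕ = ⅘ ≈ 0.80000)
j(z) = 4*z²/5
q = -288/5 (q = (6*((⅘)*(-2)²))*(3*(-1)) = (6*((⅘)*4))*(-3) = (6*(16/5))*(-3) = (96/5)*(-3) = -288/5 ≈ -57.600)
q - 157*130 = -288/5 - 157*130 = -288/5 - 20410 = -102338/5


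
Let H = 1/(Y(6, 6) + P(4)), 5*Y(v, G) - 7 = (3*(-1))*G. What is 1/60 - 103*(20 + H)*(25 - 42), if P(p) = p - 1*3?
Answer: 671217/20 ≈ 33561.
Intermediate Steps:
Y(v, G) = 7/5 - 3*G/5 (Y(v, G) = 7/5 + ((3*(-1))*G)/5 = 7/5 + (-3*G)/5 = 7/5 - 3*G/5)
P(p) = -3 + p (P(p) = p - 3 = -3 + p)
H = -5/6 (H = 1/((7/5 - 3/5*6) + (-3 + 4)) = 1/((7/5 - 18/5) + 1) = 1/(-11/5 + 1) = 1/(-6/5) = -5/6 ≈ -0.83333)
1/60 - 103*(20 + H)*(25 - 42) = 1/60 - 103*(20 - 5/6)*(25 - 42) = 1/60 - 11845*(-17)/6 = 1/60 - 103*(-1955/6) = 1/60 + 201365/6 = 671217/20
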